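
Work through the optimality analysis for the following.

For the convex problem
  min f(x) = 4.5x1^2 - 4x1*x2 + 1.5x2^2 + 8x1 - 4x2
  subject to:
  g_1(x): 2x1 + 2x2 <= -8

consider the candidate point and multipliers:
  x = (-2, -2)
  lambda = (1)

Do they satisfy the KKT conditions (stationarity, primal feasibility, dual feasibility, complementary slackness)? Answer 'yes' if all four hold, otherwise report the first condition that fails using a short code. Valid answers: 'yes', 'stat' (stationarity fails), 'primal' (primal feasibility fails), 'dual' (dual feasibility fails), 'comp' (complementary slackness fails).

Gradient of f: grad f(x) = Q x + c = (-2, -2)
Constraint values g_i(x) = a_i^T x - b_i:
  g_1((-2, -2)) = 0
Stationarity residual: grad f(x) + sum_i lambda_i a_i = (0, 0)
  -> stationarity OK
Primal feasibility (all g_i <= 0): OK
Dual feasibility (all lambda_i >= 0): OK
Complementary slackness (lambda_i * g_i(x) = 0 for all i): OK

Verdict: yes, KKT holds.

yes


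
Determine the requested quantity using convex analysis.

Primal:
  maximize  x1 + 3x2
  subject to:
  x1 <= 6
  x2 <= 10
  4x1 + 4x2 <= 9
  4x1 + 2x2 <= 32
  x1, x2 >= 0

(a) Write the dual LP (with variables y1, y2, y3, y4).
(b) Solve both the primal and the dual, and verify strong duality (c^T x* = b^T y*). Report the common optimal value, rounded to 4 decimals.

The standard primal-dual pair for 'max c^T x s.t. A x <= b, x >= 0' is:
  Dual:  min b^T y  s.t.  A^T y >= c,  y >= 0.

So the dual LP is:
  minimize  6y1 + 10y2 + 9y3 + 32y4
  subject to:
    y1 + 4y3 + 4y4 >= 1
    y2 + 4y3 + 2y4 >= 3
    y1, y2, y3, y4 >= 0

Solving the primal: x* = (0, 2.25).
  primal value c^T x* = 6.75.
Solving the dual: y* = (0, 0, 0.75, 0).
  dual value b^T y* = 6.75.
Strong duality: c^T x* = b^T y*. Confirmed.

6.75


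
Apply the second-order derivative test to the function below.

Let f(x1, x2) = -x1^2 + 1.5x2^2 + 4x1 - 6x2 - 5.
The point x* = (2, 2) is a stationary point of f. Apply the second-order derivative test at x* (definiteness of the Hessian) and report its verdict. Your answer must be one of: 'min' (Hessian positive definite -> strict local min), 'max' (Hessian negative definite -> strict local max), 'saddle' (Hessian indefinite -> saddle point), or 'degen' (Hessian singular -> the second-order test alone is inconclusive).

Compute the Hessian H = grad^2 f:
  H = [[-2, 0], [0, 3]]
Verify stationarity: grad f(x*) = H x* + g = (0, 0).
Eigenvalues of H: -2, 3.
Eigenvalues have mixed signs, so H is indefinite -> x* is a saddle point.

saddle


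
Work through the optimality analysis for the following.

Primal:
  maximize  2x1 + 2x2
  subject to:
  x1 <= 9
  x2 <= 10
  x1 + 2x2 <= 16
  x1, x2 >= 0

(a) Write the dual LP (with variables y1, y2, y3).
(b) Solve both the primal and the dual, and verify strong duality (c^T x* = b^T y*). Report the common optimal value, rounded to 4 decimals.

The standard primal-dual pair for 'max c^T x s.t. A x <= b, x >= 0' is:
  Dual:  min b^T y  s.t.  A^T y >= c,  y >= 0.

So the dual LP is:
  minimize  9y1 + 10y2 + 16y3
  subject to:
    y1 + y3 >= 2
    y2 + 2y3 >= 2
    y1, y2, y3 >= 0

Solving the primal: x* = (9, 3.5).
  primal value c^T x* = 25.
Solving the dual: y* = (1, 0, 1).
  dual value b^T y* = 25.
Strong duality: c^T x* = b^T y*. Confirmed.

25


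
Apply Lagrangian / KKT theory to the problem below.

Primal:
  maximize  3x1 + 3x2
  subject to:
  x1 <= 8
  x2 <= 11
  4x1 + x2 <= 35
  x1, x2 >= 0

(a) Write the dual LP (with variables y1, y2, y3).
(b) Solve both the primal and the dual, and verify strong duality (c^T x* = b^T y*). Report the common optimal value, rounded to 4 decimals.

The standard primal-dual pair for 'max c^T x s.t. A x <= b, x >= 0' is:
  Dual:  min b^T y  s.t.  A^T y >= c,  y >= 0.

So the dual LP is:
  minimize  8y1 + 11y2 + 35y3
  subject to:
    y1 + 4y3 >= 3
    y2 + y3 >= 3
    y1, y2, y3 >= 0

Solving the primal: x* = (6, 11).
  primal value c^T x* = 51.
Solving the dual: y* = (0, 2.25, 0.75).
  dual value b^T y* = 51.
Strong duality: c^T x* = b^T y*. Confirmed.

51


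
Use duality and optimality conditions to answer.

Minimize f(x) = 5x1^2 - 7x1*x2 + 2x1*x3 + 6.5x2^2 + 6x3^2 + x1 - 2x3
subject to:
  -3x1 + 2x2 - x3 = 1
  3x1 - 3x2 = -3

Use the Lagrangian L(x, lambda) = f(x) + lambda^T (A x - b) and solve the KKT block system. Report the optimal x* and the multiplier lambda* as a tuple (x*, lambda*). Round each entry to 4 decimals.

Form the Lagrangian:
  L(x, lambda) = (1/2) x^T Q x + c^T x + lambda^T (A x - b)
Stationarity (grad_x L = 0): Q x + c + A^T lambda = 0.
Primal feasibility: A x = b.

This gives the KKT block system:
  [ Q   A^T ] [ x     ]   [-c ]
  [ A    0  ] [ lambda ] = [ b ]

Solving the linear system:
  x*      = (0.0588, 1.0588, 0.9412)
  lambda* = (9.4118, 10.7255)
  f(x*)   = 10.4706

x* = (0.0588, 1.0588, 0.9412), lambda* = (9.4118, 10.7255)


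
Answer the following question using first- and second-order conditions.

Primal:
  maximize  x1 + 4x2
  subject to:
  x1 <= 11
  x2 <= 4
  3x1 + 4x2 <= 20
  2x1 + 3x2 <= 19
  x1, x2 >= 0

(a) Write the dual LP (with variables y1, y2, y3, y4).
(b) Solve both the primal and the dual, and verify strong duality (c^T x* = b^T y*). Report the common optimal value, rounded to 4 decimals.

The standard primal-dual pair for 'max c^T x s.t. A x <= b, x >= 0' is:
  Dual:  min b^T y  s.t.  A^T y >= c,  y >= 0.

So the dual LP is:
  minimize  11y1 + 4y2 + 20y3 + 19y4
  subject to:
    y1 + 3y3 + 2y4 >= 1
    y2 + 4y3 + 3y4 >= 4
    y1, y2, y3, y4 >= 0

Solving the primal: x* = (1.3333, 4).
  primal value c^T x* = 17.3333.
Solving the dual: y* = (0, 2.6667, 0.3333, 0).
  dual value b^T y* = 17.3333.
Strong duality: c^T x* = b^T y*. Confirmed.

17.3333


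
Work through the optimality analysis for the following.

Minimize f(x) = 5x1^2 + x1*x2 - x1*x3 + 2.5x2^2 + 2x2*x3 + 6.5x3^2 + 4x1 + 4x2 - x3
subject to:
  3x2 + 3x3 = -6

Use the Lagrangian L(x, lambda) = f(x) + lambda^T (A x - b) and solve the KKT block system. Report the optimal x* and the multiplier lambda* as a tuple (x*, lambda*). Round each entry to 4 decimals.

Form the Lagrangian:
  L(x, lambda) = (1/2) x^T Q x + c^T x + lambda^T (A x - b)
Stationarity (grad_x L = 0): Q x + c + A^T lambda = 0.
Primal feasibility: A x = b.

This gives the KKT block system:
  [ Q   A^T ] [ x     ]   [-c ]
  [ A    0  ] [ lambda ] = [ b ]

Solving the linear system:
  x*      = (-0.2206, -1.8971, -0.1029)
  lambda* = (1.9706)
  f(x*)   = 1.7279

x* = (-0.2206, -1.8971, -0.1029), lambda* = (1.9706)


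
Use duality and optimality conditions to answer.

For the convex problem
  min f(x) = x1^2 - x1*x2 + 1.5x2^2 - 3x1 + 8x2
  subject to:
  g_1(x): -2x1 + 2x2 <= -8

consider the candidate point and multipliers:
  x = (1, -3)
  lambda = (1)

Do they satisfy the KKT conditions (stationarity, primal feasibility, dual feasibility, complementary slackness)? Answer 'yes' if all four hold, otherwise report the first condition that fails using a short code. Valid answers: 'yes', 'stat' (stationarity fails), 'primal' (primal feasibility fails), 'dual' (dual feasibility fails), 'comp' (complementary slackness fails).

Gradient of f: grad f(x) = Q x + c = (2, -2)
Constraint values g_i(x) = a_i^T x - b_i:
  g_1((1, -3)) = 0
Stationarity residual: grad f(x) + sum_i lambda_i a_i = (0, 0)
  -> stationarity OK
Primal feasibility (all g_i <= 0): OK
Dual feasibility (all lambda_i >= 0): OK
Complementary slackness (lambda_i * g_i(x) = 0 for all i): OK

Verdict: yes, KKT holds.

yes


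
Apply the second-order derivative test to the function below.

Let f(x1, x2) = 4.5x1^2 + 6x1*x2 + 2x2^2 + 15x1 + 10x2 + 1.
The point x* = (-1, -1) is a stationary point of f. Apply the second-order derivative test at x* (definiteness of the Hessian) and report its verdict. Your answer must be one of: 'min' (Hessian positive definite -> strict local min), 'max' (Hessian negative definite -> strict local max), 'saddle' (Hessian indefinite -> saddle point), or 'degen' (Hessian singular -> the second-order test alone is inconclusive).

Compute the Hessian H = grad^2 f:
  H = [[9, 6], [6, 4]]
Verify stationarity: grad f(x*) = H x* + g = (0, 0).
Eigenvalues of H: 0, 13.
H has a zero eigenvalue (singular; positive semidefinite but not definite), so H is neither positive definite, negative definite, nor indefinite. The second-order test alone is inconclusive -> degen.
(Indeed, f is constant along the null direction of H through x*, so x* is not a strict local extremum.)

degen


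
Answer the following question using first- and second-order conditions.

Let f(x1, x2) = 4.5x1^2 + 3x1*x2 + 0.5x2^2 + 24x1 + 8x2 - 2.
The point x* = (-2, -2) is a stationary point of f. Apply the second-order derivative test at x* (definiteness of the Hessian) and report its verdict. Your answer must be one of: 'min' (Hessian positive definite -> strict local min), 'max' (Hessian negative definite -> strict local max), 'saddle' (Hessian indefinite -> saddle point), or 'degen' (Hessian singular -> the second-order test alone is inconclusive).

Compute the Hessian H = grad^2 f:
  H = [[9, 3], [3, 1]]
Verify stationarity: grad f(x*) = H x* + g = (0, 0).
Eigenvalues of H: 0, 10.
H has a zero eigenvalue (singular; positive semidefinite but not definite), so H is neither positive definite, negative definite, nor indefinite. The second-order test alone is inconclusive -> degen.
(Indeed, f is constant along the null direction of H through x*, so x* is not a strict local extremum.)

degen


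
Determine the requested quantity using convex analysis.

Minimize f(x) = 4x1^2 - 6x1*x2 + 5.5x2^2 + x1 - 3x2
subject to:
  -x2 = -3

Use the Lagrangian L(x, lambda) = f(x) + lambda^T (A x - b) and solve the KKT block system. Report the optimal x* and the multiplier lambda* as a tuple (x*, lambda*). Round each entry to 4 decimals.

Form the Lagrangian:
  L(x, lambda) = (1/2) x^T Q x + c^T x + lambda^T (A x - b)
Stationarity (grad_x L = 0): Q x + c + A^T lambda = 0.
Primal feasibility: A x = b.

This gives the KKT block system:
  [ Q   A^T ] [ x     ]   [-c ]
  [ A    0  ] [ lambda ] = [ b ]

Solving the linear system:
  x*      = (2.125, 3)
  lambda* = (17.25)
  f(x*)   = 22.4375

x* = (2.125, 3), lambda* = (17.25)


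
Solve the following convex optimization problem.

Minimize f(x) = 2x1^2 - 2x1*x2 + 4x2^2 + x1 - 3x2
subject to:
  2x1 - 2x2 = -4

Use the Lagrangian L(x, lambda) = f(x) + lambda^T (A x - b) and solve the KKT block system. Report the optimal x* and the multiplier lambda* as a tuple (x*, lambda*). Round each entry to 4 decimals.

Form the Lagrangian:
  L(x, lambda) = (1/2) x^T Q x + c^T x + lambda^T (A x - b)
Stationarity (grad_x L = 0): Q x + c + A^T lambda = 0.
Primal feasibility: A x = b.

This gives the KKT block system:
  [ Q   A^T ] [ x     ]   [-c ]
  [ A    0  ] [ lambda ] = [ b ]

Solving the linear system:
  x*      = (-1.25, 0.75)
  lambda* = (2.75)
  f(x*)   = 3.75

x* = (-1.25, 0.75), lambda* = (2.75)


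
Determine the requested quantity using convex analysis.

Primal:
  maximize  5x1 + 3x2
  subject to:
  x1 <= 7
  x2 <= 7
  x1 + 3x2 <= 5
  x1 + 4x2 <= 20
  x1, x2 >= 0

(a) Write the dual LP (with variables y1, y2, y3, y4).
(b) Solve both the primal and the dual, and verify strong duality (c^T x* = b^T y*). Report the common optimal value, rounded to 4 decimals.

The standard primal-dual pair for 'max c^T x s.t. A x <= b, x >= 0' is:
  Dual:  min b^T y  s.t.  A^T y >= c,  y >= 0.

So the dual LP is:
  minimize  7y1 + 7y2 + 5y3 + 20y4
  subject to:
    y1 + y3 + y4 >= 5
    y2 + 3y3 + 4y4 >= 3
    y1, y2, y3, y4 >= 0

Solving the primal: x* = (5, 0).
  primal value c^T x* = 25.
Solving the dual: y* = (0, 0, 5, 0).
  dual value b^T y* = 25.
Strong duality: c^T x* = b^T y*. Confirmed.

25


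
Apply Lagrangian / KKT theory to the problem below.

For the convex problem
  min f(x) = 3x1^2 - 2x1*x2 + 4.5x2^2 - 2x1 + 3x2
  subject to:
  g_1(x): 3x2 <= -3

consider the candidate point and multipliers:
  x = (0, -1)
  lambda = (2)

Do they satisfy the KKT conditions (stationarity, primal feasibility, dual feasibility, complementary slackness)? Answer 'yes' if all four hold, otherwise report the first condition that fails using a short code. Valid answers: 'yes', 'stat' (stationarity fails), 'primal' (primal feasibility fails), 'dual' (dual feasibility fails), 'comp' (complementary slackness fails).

Gradient of f: grad f(x) = Q x + c = (0, -6)
Constraint values g_i(x) = a_i^T x - b_i:
  g_1((0, -1)) = 0
Stationarity residual: grad f(x) + sum_i lambda_i a_i = (0, 0)
  -> stationarity OK
Primal feasibility (all g_i <= 0): OK
Dual feasibility (all lambda_i >= 0): OK
Complementary slackness (lambda_i * g_i(x) = 0 for all i): OK

Verdict: yes, KKT holds.

yes


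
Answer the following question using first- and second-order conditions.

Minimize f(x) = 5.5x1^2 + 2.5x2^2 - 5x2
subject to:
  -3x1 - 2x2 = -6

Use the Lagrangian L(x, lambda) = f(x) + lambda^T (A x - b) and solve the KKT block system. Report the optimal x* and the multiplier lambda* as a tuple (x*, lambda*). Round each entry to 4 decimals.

Form the Lagrangian:
  L(x, lambda) = (1/2) x^T Q x + c^T x + lambda^T (A x - b)
Stationarity (grad_x L = 0): Q x + c + A^T lambda = 0.
Primal feasibility: A x = b.

This gives the KKT block system:
  [ Q   A^T ] [ x     ]   [-c ]
  [ A    0  ] [ lambda ] = [ b ]

Solving the linear system:
  x*      = (0.6742, 1.9888)
  lambda* = (2.4719)
  f(x*)   = 2.4438

x* = (0.6742, 1.9888), lambda* = (2.4719)


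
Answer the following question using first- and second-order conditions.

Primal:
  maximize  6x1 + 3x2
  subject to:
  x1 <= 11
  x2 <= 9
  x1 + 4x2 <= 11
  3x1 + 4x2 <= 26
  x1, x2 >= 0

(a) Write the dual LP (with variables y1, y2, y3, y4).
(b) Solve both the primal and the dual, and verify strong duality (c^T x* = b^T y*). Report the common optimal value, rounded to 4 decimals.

The standard primal-dual pair for 'max c^T x s.t. A x <= b, x >= 0' is:
  Dual:  min b^T y  s.t.  A^T y >= c,  y >= 0.

So the dual LP is:
  minimize  11y1 + 9y2 + 11y3 + 26y4
  subject to:
    y1 + y3 + 3y4 >= 6
    y2 + 4y3 + 4y4 >= 3
    y1, y2, y3, y4 >= 0

Solving the primal: x* = (8.6667, 0).
  primal value c^T x* = 52.
Solving the dual: y* = (0, 0, 0, 2).
  dual value b^T y* = 52.
Strong duality: c^T x* = b^T y*. Confirmed.

52


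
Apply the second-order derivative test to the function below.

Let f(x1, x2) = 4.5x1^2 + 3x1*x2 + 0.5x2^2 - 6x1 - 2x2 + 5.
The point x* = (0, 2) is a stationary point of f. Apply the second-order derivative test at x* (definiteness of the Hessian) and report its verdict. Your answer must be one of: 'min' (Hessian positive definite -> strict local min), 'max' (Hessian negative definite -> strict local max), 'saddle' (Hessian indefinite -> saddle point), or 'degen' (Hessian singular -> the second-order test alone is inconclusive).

Compute the Hessian H = grad^2 f:
  H = [[9, 3], [3, 1]]
Verify stationarity: grad f(x*) = H x* + g = (0, 0).
Eigenvalues of H: 0, 10.
H has a zero eigenvalue (singular; positive semidefinite but not definite), so H is neither positive definite, negative definite, nor indefinite. The second-order test alone is inconclusive -> degen.
(Indeed, f is constant along the null direction of H through x*, so x* is not a strict local extremum.)

degen


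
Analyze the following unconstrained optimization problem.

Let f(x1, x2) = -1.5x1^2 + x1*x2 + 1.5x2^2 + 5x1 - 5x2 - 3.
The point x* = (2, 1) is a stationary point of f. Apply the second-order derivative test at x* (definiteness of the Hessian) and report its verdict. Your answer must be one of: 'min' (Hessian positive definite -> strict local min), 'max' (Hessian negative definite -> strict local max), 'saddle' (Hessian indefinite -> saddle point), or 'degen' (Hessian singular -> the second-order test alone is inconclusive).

Compute the Hessian H = grad^2 f:
  H = [[-3, 1], [1, 3]]
Verify stationarity: grad f(x*) = H x* + g = (0, 0).
Eigenvalues of H: -3.1623, 3.1623.
Eigenvalues have mixed signs, so H is indefinite -> x* is a saddle point.

saddle


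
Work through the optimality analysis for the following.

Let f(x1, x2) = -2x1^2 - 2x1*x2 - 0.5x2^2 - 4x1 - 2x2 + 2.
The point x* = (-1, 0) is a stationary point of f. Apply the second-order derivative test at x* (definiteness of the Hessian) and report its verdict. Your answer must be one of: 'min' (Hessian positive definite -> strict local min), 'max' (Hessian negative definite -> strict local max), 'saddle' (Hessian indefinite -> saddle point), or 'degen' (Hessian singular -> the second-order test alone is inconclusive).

Compute the Hessian H = grad^2 f:
  H = [[-4, -2], [-2, -1]]
Verify stationarity: grad f(x*) = H x* + g = (0, 0).
Eigenvalues of H: -5, 0.
H has a zero eigenvalue (singular; negative semidefinite but not definite), so H is neither positive definite, negative definite, nor indefinite. The second-order test alone is inconclusive -> degen.
(Indeed, f is constant along the null direction of H through x*, so x* is not a strict local extremum.)

degen


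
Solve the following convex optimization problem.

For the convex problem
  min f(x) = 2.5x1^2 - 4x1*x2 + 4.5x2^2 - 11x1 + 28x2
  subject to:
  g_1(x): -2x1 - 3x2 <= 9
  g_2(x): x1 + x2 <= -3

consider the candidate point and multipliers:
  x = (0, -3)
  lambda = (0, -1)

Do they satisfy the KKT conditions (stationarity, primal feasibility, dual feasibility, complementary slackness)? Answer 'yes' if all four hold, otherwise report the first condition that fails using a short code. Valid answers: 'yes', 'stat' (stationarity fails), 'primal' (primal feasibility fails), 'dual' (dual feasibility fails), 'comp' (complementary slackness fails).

Gradient of f: grad f(x) = Q x + c = (1, 1)
Constraint values g_i(x) = a_i^T x - b_i:
  g_1((0, -3)) = 0
  g_2((0, -3)) = 0
Stationarity residual: grad f(x) + sum_i lambda_i a_i = (0, 0)
  -> stationarity OK
Primal feasibility (all g_i <= 0): OK
Dual feasibility (all lambda_i >= 0): FAILS
Complementary slackness (lambda_i * g_i(x) = 0 for all i): OK

Verdict: the first failing condition is dual_feasibility -> dual.

dual


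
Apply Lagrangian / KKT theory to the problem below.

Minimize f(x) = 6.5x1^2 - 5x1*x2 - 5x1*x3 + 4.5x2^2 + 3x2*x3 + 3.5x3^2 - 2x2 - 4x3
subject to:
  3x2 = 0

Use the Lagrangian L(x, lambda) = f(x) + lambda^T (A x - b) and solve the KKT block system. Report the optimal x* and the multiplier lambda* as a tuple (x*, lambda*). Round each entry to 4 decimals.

Form the Lagrangian:
  L(x, lambda) = (1/2) x^T Q x + c^T x + lambda^T (A x - b)
Stationarity (grad_x L = 0): Q x + c + A^T lambda = 0.
Primal feasibility: A x = b.

This gives the KKT block system:
  [ Q   A^T ] [ x     ]   [-c ]
  [ A    0  ] [ lambda ] = [ b ]

Solving the linear system:
  x*      = (0.303, 0, 0.7879)
  lambda* = (0.3838)
  f(x*)   = -1.5758

x* = (0.303, 0, 0.7879), lambda* = (0.3838)


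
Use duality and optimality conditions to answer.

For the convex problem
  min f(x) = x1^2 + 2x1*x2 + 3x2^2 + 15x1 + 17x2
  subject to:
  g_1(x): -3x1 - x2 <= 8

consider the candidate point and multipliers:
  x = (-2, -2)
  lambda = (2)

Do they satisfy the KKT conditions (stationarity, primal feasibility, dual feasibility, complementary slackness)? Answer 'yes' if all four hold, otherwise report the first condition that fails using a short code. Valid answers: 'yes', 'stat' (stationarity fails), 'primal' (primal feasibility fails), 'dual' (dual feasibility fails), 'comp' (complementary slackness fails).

Gradient of f: grad f(x) = Q x + c = (7, 1)
Constraint values g_i(x) = a_i^T x - b_i:
  g_1((-2, -2)) = 0
Stationarity residual: grad f(x) + sum_i lambda_i a_i = (1, -1)
  -> stationarity FAILS
Primal feasibility (all g_i <= 0): OK
Dual feasibility (all lambda_i >= 0): OK
Complementary slackness (lambda_i * g_i(x) = 0 for all i): OK

Verdict: the first failing condition is stationarity -> stat.

stat


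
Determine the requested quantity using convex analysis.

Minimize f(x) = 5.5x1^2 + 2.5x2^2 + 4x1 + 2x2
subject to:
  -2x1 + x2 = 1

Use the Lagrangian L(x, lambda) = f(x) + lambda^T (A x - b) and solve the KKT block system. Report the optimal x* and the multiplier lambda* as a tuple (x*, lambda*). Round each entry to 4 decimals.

Form the Lagrangian:
  L(x, lambda) = (1/2) x^T Q x + c^T x + lambda^T (A x - b)
Stationarity (grad_x L = 0): Q x + c + A^T lambda = 0.
Primal feasibility: A x = b.

This gives the KKT block system:
  [ Q   A^T ] [ x     ]   [-c ]
  [ A    0  ] [ lambda ] = [ b ]

Solving the linear system:
  x*      = (-0.5806, -0.1613)
  lambda* = (-1.1935)
  f(x*)   = -0.7258

x* = (-0.5806, -0.1613), lambda* = (-1.1935)


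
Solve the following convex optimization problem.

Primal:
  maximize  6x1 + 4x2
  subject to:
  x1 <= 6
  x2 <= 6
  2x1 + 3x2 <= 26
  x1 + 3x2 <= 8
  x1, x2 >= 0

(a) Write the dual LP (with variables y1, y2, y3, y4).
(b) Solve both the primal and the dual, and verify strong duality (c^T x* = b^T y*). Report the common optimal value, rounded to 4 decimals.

The standard primal-dual pair for 'max c^T x s.t. A x <= b, x >= 0' is:
  Dual:  min b^T y  s.t.  A^T y >= c,  y >= 0.

So the dual LP is:
  minimize  6y1 + 6y2 + 26y3 + 8y4
  subject to:
    y1 + 2y3 + y4 >= 6
    y2 + 3y3 + 3y4 >= 4
    y1, y2, y3, y4 >= 0

Solving the primal: x* = (6, 0.6667).
  primal value c^T x* = 38.6667.
Solving the dual: y* = (4.6667, 0, 0, 1.3333).
  dual value b^T y* = 38.6667.
Strong duality: c^T x* = b^T y*. Confirmed.

38.6667


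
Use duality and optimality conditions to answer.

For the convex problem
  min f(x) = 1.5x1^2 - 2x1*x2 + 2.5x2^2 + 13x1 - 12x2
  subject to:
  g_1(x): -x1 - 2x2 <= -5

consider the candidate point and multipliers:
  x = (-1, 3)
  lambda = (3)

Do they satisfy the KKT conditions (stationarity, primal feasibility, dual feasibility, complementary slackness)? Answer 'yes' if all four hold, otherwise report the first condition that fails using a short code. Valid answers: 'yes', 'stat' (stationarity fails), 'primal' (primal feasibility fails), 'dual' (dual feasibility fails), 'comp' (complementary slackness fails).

Gradient of f: grad f(x) = Q x + c = (4, 5)
Constraint values g_i(x) = a_i^T x - b_i:
  g_1((-1, 3)) = 0
Stationarity residual: grad f(x) + sum_i lambda_i a_i = (1, -1)
  -> stationarity FAILS
Primal feasibility (all g_i <= 0): OK
Dual feasibility (all lambda_i >= 0): OK
Complementary slackness (lambda_i * g_i(x) = 0 for all i): OK

Verdict: the first failing condition is stationarity -> stat.

stat


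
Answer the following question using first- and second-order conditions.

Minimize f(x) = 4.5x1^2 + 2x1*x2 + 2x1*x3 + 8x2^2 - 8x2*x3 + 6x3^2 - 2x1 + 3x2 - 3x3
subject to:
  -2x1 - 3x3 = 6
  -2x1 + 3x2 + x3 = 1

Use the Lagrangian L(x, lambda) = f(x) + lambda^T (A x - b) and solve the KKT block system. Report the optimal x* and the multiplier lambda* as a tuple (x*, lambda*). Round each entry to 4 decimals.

Form the Lagrangian:
  L(x, lambda) = (1/2) x^T Q x + c^T x + lambda^T (A x - b)
Stationarity (grad_x L = 0): Q x + c + A^T lambda = 0.
Primal feasibility: A x = b.

This gives the KKT block system:
  [ Q   A^T ] [ x     ]   [-c ]
  [ A    0  ] [ lambda ] = [ b ]

Solving the linear system:
  x*      = (-1.3507, -0.2007, -1.0995)
  lambda* = (-6.4172, -1.9613)
  f(x*)   = 22.9312

x* = (-1.3507, -0.2007, -1.0995), lambda* = (-6.4172, -1.9613)


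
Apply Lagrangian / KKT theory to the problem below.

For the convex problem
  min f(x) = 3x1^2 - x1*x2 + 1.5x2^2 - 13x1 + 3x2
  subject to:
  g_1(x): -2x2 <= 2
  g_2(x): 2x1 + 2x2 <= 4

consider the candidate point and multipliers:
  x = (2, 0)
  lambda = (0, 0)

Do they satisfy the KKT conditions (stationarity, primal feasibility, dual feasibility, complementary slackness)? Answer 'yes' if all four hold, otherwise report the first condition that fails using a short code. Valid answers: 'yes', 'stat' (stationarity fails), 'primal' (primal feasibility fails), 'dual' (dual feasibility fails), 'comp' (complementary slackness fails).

Gradient of f: grad f(x) = Q x + c = (-1, 1)
Constraint values g_i(x) = a_i^T x - b_i:
  g_1((2, 0)) = -2
  g_2((2, 0)) = 0
Stationarity residual: grad f(x) + sum_i lambda_i a_i = (-1, 1)
  -> stationarity FAILS
Primal feasibility (all g_i <= 0): OK
Dual feasibility (all lambda_i >= 0): OK
Complementary slackness (lambda_i * g_i(x) = 0 for all i): OK

Verdict: the first failing condition is stationarity -> stat.

stat


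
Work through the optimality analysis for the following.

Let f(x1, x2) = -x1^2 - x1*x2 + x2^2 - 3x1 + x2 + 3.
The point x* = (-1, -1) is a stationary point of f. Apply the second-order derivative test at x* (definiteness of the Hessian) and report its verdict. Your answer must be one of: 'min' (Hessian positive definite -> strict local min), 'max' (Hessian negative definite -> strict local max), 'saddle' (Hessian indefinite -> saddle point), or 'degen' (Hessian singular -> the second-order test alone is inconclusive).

Compute the Hessian H = grad^2 f:
  H = [[-2, -1], [-1, 2]]
Verify stationarity: grad f(x*) = H x* + g = (0, 0).
Eigenvalues of H: -2.2361, 2.2361.
Eigenvalues have mixed signs, so H is indefinite -> x* is a saddle point.

saddle


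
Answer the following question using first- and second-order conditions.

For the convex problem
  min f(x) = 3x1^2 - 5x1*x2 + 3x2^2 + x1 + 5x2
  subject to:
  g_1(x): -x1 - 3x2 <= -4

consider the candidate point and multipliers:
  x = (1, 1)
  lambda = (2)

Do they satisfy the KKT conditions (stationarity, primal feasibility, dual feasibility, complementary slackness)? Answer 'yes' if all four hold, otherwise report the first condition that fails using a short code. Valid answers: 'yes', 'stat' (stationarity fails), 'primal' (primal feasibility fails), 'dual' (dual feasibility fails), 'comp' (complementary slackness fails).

Gradient of f: grad f(x) = Q x + c = (2, 6)
Constraint values g_i(x) = a_i^T x - b_i:
  g_1((1, 1)) = 0
Stationarity residual: grad f(x) + sum_i lambda_i a_i = (0, 0)
  -> stationarity OK
Primal feasibility (all g_i <= 0): OK
Dual feasibility (all lambda_i >= 0): OK
Complementary slackness (lambda_i * g_i(x) = 0 for all i): OK

Verdict: yes, KKT holds.

yes


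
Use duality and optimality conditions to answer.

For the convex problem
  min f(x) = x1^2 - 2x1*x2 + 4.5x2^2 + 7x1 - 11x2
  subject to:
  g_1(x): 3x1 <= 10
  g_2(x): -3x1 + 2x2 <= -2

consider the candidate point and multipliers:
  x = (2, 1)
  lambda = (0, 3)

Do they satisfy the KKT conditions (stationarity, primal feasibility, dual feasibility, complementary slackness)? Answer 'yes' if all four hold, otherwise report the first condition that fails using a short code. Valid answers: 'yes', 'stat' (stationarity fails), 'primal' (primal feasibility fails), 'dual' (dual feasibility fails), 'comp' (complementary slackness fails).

Gradient of f: grad f(x) = Q x + c = (9, -6)
Constraint values g_i(x) = a_i^T x - b_i:
  g_1((2, 1)) = -4
  g_2((2, 1)) = -2
Stationarity residual: grad f(x) + sum_i lambda_i a_i = (0, 0)
  -> stationarity OK
Primal feasibility (all g_i <= 0): OK
Dual feasibility (all lambda_i >= 0): OK
Complementary slackness (lambda_i * g_i(x) = 0 for all i): FAILS

Verdict: the first failing condition is complementary_slackness -> comp.

comp


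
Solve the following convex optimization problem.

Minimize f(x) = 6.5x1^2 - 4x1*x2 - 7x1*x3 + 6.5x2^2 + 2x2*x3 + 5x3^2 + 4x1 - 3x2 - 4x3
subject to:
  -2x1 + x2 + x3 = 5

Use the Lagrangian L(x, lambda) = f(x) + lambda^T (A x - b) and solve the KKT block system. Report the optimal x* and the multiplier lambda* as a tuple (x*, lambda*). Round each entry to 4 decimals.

Form the Lagrangian:
  L(x, lambda) = (1/2) x^T Q x + c^T x + lambda^T (A x - b)
Stationarity (grad_x L = 0): Q x + c + A^T lambda = 0.
Primal feasibility: A x = b.

This gives the KKT block system:
  [ Q   A^T ] [ x     ]   [-c ]
  [ A    0  ] [ lambda ] = [ b ]

Solving the linear system:
  x*      = (-2.1307, 0.5948, 0.1438)
  lambda* = (-13.5425)
  f(x*)   = 28.415

x* = (-2.1307, 0.5948, 0.1438), lambda* = (-13.5425)


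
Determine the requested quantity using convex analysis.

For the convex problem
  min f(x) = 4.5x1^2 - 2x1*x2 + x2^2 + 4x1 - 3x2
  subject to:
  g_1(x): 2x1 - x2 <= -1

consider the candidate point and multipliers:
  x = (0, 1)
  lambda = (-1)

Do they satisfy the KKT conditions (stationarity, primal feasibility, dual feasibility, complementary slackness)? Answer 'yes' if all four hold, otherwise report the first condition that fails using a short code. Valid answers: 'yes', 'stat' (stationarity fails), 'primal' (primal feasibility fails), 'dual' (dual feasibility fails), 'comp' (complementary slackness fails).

Gradient of f: grad f(x) = Q x + c = (2, -1)
Constraint values g_i(x) = a_i^T x - b_i:
  g_1((0, 1)) = 0
Stationarity residual: grad f(x) + sum_i lambda_i a_i = (0, 0)
  -> stationarity OK
Primal feasibility (all g_i <= 0): OK
Dual feasibility (all lambda_i >= 0): FAILS
Complementary slackness (lambda_i * g_i(x) = 0 for all i): OK

Verdict: the first failing condition is dual_feasibility -> dual.

dual


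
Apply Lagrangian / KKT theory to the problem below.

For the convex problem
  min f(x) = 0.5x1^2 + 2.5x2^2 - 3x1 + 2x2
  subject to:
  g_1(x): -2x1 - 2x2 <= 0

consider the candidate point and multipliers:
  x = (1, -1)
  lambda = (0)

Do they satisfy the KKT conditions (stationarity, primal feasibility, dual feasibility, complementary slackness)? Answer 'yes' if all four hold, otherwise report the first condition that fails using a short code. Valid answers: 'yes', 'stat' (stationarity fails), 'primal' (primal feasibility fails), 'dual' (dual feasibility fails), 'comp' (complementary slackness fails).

Gradient of f: grad f(x) = Q x + c = (-2, -3)
Constraint values g_i(x) = a_i^T x - b_i:
  g_1((1, -1)) = 0
Stationarity residual: grad f(x) + sum_i lambda_i a_i = (-2, -3)
  -> stationarity FAILS
Primal feasibility (all g_i <= 0): OK
Dual feasibility (all lambda_i >= 0): OK
Complementary slackness (lambda_i * g_i(x) = 0 for all i): OK

Verdict: the first failing condition is stationarity -> stat.

stat


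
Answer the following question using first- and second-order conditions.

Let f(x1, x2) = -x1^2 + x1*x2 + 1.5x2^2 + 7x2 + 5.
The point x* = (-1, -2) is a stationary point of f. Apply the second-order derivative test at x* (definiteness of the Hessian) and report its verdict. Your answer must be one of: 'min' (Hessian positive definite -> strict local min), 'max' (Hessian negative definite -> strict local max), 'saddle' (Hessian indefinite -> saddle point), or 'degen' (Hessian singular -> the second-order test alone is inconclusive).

Compute the Hessian H = grad^2 f:
  H = [[-2, 1], [1, 3]]
Verify stationarity: grad f(x*) = H x* + g = (0, 0).
Eigenvalues of H: -2.1926, 3.1926.
Eigenvalues have mixed signs, so H is indefinite -> x* is a saddle point.

saddle


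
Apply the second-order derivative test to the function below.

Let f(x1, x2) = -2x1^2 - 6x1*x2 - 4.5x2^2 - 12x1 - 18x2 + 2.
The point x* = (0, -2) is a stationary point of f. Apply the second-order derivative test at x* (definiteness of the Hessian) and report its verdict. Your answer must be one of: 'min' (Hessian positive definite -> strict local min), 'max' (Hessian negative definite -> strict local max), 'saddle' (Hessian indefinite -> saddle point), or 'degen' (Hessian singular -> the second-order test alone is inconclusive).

Compute the Hessian H = grad^2 f:
  H = [[-4, -6], [-6, -9]]
Verify stationarity: grad f(x*) = H x* + g = (0, 0).
Eigenvalues of H: -13, 0.
H has a zero eigenvalue (singular; negative semidefinite but not definite), so H is neither positive definite, negative definite, nor indefinite. The second-order test alone is inconclusive -> degen.
(Indeed, f is constant along the null direction of H through x*, so x* is not a strict local extremum.)

degen


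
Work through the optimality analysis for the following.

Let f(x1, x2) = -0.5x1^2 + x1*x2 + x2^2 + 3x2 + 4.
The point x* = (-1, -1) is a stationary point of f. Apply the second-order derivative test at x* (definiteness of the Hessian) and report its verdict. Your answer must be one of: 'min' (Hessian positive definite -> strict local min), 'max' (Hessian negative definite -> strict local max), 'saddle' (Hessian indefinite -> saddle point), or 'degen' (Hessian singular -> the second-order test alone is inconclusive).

Compute the Hessian H = grad^2 f:
  H = [[-1, 1], [1, 2]]
Verify stationarity: grad f(x*) = H x* + g = (0, 0).
Eigenvalues of H: -1.3028, 2.3028.
Eigenvalues have mixed signs, so H is indefinite -> x* is a saddle point.

saddle


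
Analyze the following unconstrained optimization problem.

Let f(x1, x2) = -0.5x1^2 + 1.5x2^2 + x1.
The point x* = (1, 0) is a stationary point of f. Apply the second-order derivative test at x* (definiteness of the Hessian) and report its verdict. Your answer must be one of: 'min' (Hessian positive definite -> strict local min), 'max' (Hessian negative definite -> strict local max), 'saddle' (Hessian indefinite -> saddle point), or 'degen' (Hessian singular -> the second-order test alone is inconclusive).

Compute the Hessian H = grad^2 f:
  H = [[-1, 0], [0, 3]]
Verify stationarity: grad f(x*) = H x* + g = (0, 0).
Eigenvalues of H: -1, 3.
Eigenvalues have mixed signs, so H is indefinite -> x* is a saddle point.

saddle


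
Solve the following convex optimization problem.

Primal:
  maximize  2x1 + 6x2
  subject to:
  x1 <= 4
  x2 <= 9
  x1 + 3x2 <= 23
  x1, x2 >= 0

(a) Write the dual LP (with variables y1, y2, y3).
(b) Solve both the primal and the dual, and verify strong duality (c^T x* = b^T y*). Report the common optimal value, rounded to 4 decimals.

The standard primal-dual pair for 'max c^T x s.t. A x <= b, x >= 0' is:
  Dual:  min b^T y  s.t.  A^T y >= c,  y >= 0.

So the dual LP is:
  minimize  4y1 + 9y2 + 23y3
  subject to:
    y1 + y3 >= 2
    y2 + 3y3 >= 6
    y1, y2, y3 >= 0

Solving the primal: x* = (0, 7.6667).
  primal value c^T x* = 46.
Solving the dual: y* = (0, 0, 2).
  dual value b^T y* = 46.
Strong duality: c^T x* = b^T y*. Confirmed.

46


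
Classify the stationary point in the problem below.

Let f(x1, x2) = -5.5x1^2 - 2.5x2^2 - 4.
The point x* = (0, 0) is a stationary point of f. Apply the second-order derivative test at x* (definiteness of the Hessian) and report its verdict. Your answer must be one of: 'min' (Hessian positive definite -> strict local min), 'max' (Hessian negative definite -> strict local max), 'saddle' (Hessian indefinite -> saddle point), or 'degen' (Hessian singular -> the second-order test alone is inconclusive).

Compute the Hessian H = grad^2 f:
  H = [[-11, 0], [0, -5]]
Verify stationarity: grad f(x*) = H x* + g = (0, 0).
Eigenvalues of H: -11, -5.
Both eigenvalues < 0, so H is negative definite -> x* is a strict local max.

max


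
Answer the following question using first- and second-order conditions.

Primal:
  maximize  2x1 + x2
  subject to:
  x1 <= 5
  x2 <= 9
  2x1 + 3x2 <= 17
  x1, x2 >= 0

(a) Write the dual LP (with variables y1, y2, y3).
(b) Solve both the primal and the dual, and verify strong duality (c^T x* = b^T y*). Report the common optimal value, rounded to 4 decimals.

The standard primal-dual pair for 'max c^T x s.t. A x <= b, x >= 0' is:
  Dual:  min b^T y  s.t.  A^T y >= c,  y >= 0.

So the dual LP is:
  minimize  5y1 + 9y2 + 17y3
  subject to:
    y1 + 2y3 >= 2
    y2 + 3y3 >= 1
    y1, y2, y3 >= 0

Solving the primal: x* = (5, 2.3333).
  primal value c^T x* = 12.3333.
Solving the dual: y* = (1.3333, 0, 0.3333).
  dual value b^T y* = 12.3333.
Strong duality: c^T x* = b^T y*. Confirmed.

12.3333


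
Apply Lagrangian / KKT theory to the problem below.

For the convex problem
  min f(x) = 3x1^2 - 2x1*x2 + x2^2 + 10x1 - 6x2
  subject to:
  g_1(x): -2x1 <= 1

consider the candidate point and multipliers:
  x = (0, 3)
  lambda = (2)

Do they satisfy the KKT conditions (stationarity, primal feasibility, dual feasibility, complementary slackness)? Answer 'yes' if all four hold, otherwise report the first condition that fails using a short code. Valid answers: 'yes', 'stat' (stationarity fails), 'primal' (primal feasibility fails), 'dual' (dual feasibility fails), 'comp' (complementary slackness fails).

Gradient of f: grad f(x) = Q x + c = (4, 0)
Constraint values g_i(x) = a_i^T x - b_i:
  g_1((0, 3)) = -1
Stationarity residual: grad f(x) + sum_i lambda_i a_i = (0, 0)
  -> stationarity OK
Primal feasibility (all g_i <= 0): OK
Dual feasibility (all lambda_i >= 0): OK
Complementary slackness (lambda_i * g_i(x) = 0 for all i): FAILS

Verdict: the first failing condition is complementary_slackness -> comp.

comp


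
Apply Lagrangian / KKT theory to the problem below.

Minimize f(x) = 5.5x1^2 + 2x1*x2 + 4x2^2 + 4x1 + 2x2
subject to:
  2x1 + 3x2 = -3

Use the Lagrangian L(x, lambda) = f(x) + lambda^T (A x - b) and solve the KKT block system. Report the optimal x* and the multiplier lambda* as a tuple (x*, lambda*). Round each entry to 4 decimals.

Form the Lagrangian:
  L(x, lambda) = (1/2) x^T Q x + c^T x + lambda^T (A x - b)
Stationarity (grad_x L = 0): Q x + c + A^T lambda = 0.
Primal feasibility: A x = b.

This gives the KKT block system:
  [ Q   A^T ] [ x     ]   [-c ]
  [ A    0  ] [ lambda ] = [ b ]

Solving the linear system:
  x*      = (-0.5047, -0.6636)
  lambda* = (1.4393)
  f(x*)   = 0.486

x* = (-0.5047, -0.6636), lambda* = (1.4393)


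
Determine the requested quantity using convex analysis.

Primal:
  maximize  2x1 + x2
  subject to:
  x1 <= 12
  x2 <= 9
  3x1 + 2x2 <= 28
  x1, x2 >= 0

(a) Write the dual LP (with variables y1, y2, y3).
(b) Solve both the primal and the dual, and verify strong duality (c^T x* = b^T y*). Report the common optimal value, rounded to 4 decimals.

The standard primal-dual pair for 'max c^T x s.t. A x <= b, x >= 0' is:
  Dual:  min b^T y  s.t.  A^T y >= c,  y >= 0.

So the dual LP is:
  minimize  12y1 + 9y2 + 28y3
  subject to:
    y1 + 3y3 >= 2
    y2 + 2y3 >= 1
    y1, y2, y3 >= 0

Solving the primal: x* = (9.3333, 0).
  primal value c^T x* = 18.6667.
Solving the dual: y* = (0, 0, 0.6667).
  dual value b^T y* = 18.6667.
Strong duality: c^T x* = b^T y*. Confirmed.

18.6667


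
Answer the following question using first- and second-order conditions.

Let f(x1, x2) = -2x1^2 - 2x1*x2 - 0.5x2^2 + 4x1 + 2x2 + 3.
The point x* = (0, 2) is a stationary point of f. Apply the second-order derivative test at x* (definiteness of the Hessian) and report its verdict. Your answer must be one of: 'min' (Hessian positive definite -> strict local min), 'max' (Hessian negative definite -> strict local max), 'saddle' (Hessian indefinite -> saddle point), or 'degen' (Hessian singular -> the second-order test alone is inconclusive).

Compute the Hessian H = grad^2 f:
  H = [[-4, -2], [-2, -1]]
Verify stationarity: grad f(x*) = H x* + g = (0, 0).
Eigenvalues of H: -5, 0.
H has a zero eigenvalue (singular; negative semidefinite but not definite), so H is neither positive definite, negative definite, nor indefinite. The second-order test alone is inconclusive -> degen.
(Indeed, f is constant along the null direction of H through x*, so x* is not a strict local extremum.)

degen


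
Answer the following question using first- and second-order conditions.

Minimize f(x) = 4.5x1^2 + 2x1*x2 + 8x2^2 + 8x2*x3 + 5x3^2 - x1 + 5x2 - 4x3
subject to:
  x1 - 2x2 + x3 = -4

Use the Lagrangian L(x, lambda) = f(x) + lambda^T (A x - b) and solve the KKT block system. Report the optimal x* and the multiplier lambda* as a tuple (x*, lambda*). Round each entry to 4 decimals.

Form the Lagrangian:
  L(x, lambda) = (1/2) x^T Q x + c^T x + lambda^T (A x - b)
Stationarity (grad_x L = 0): Q x + c + A^T lambda = 0.
Primal feasibility: A x = b.

This gives the KKT block system:
  [ Q   A^T ] [ x     ]   [-c ]
  [ A    0  ] [ lambda ] = [ b ]

Solving the linear system:
  x*      = (-0.7972, 1.0713, -1.0602)
  lambda* = (6.0321)
  f(x*)   = 17.2615

x* = (-0.7972, 1.0713, -1.0602), lambda* = (6.0321)


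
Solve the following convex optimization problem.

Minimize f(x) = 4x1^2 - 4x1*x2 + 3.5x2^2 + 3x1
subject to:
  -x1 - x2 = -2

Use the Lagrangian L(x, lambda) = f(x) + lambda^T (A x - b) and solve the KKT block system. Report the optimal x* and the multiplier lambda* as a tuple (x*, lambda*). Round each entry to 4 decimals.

Form the Lagrangian:
  L(x, lambda) = (1/2) x^T Q x + c^T x + lambda^T (A x - b)
Stationarity (grad_x L = 0): Q x + c + A^T lambda = 0.
Primal feasibility: A x = b.

This gives the KKT block system:
  [ Q   A^T ] [ x     ]   [-c ]
  [ A    0  ] [ lambda ] = [ b ]

Solving the linear system:
  x*      = (0.8261, 1.1739)
  lambda* = (4.913)
  f(x*)   = 6.1522

x* = (0.8261, 1.1739), lambda* = (4.913)
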